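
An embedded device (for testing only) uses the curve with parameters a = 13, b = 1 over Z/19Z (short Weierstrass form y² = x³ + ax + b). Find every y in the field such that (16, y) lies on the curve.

7, 12

x³ + 13x + 1 = 4305 ≡ 11 (mod 19).
Square roots of 11 mod 19: 7 and 12 (since 7² = 49 ≡ 11).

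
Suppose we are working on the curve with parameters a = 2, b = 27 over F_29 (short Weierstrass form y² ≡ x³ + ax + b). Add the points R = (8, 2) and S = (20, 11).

(7, 6)

(8, 2) + (20, 11). λ = (11 - 2)/(20 - 8) ≡ 9/12 mod 29. 12⁻¹ ≡ 17 (mod 29) since 12·17 = 204 ≡ 1, so λ ≡ 8.
  x = λ² - 8 - 20 = 64 - 28 ≡ 7; y = λ·(8 - 7) - 2 ≡ 6. → (7, 6)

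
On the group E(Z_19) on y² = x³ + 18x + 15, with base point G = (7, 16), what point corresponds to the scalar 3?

Repeated addition: build up to 3G.
2G: tangent at (7, 16): λ = (3·7² + 18)/(2·16) ≡ 13/13. 13⁻¹ ≡ 3 (mod 19), so λ ≡ 13·3 ≡ 1.
  x = λ² - 7 - 7 = 1 - 14 ≡ 6; y = λ·(7 - 6) - 16 ≡ 4. → (6, 4)
3G: (6, 4) + (7, 16). λ = (16 - 4)/(7 - 6) ≡ 12/1 mod 19. 1⁻¹ ≡ 1 (mod 19), so λ ≡ 12.
  x = λ² - 6 - 7 = 144 - 13 ≡ 17; y = λ·(6 - 17) - 4 ≡ 16. → (17, 16)

(17, 16)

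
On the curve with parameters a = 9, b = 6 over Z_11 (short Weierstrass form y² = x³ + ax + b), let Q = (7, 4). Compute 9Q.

Double-and-add on 9 = (1001)₂. Start with Q = (7, 4) for the leading 1-bit.
double: tangent at (7, 4): λ = (3·7² + 9)/(2·4) ≡ 2/8. 8⁻¹ ≡ 7 (mod 11), so λ ≡ 2·7 ≡ 3.
  x = λ² - 7 - 7 = 9 - 14 ≡ 6; y = λ·(7 - 6) - 4 ≡ 10. → (6, 10)
double: tangent at (6, 10): λ = (3·6² + 9)/(2·10) ≡ 7/9. 9⁻¹ ≡ 5 (mod 11), so λ ≡ 7·5 ≡ 2.
  x = λ² - 6 - 6 = 4 - 12 ≡ 3; y = λ·(6 - 3) - 10 ≡ 7. → (3, 7)
double: tangent at (3, 7): λ = (3·3² + 9)/(2·7) ≡ 3/3. 3⁻¹ ≡ 4 (mod 11), so λ ≡ 3·4 ≡ 1.
  x = λ² - 3 - 3 = 1 - 6 ≡ 6; y = λ·(3 - 6) - 7 ≡ 1. → (6, 1)
add Q: (6, 1) + (7, 4). λ = (4 - 1)/(7 - 6) ≡ 3/1 mod 11. 1⁻¹ ≡ 1 (mod 11), so λ ≡ 3.
  x = λ² - 6 - 7 = 9 - 13 ≡ 7; y = λ·(6 - 7) - 1 ≡ 7. → (7, 7)

(7, 7)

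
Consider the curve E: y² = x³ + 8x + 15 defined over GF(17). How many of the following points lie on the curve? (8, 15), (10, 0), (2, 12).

(8, 15): 15² ≡ 4, rhs ≡ 13 → off.
(10, 0): 0² ≡ 0, rhs ≡ 7 → off.
(2, 12): 12² ≡ 8, rhs ≡ 5 → off.

0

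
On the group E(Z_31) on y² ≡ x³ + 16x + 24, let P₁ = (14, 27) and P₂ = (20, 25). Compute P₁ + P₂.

(14, 27) + (20, 25). λ = (25 - 27)/(20 - 14) ≡ 29/6 mod 31. 6⁻¹ ≡ 26 (mod 31), so λ ≡ 10.
  x = λ² - 14 - 20 = 100 - 34 ≡ 4; y = λ·(14 - 4) - 27 ≡ 11. → (4, 11)

(4, 11)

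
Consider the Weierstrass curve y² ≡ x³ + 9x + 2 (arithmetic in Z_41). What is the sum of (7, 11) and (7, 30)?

O

The two points share x = 7 and their y-coordinates satisfy 11 + 30 ≡ 0 (mod 41), so they are inverses. Their sum is 𝒪.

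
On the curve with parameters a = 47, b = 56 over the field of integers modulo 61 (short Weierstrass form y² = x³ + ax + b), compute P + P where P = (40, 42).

tangent at (40, 42): λ = (3·40² + 47)/(2·42) ≡ 28/23. 23⁻¹ ≡ 8 (mod 61), so λ ≡ 28·8 ≡ 41.
  x = λ² - 40 - 40 = 1681 - 80 ≡ 15; y = λ·(40 - 15) - 42 ≡ 7. → (15, 7)

(15, 7)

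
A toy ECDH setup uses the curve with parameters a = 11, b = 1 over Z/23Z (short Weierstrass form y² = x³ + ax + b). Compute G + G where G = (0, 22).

tangent at (0, 22): λ = (3·0² + 11)/(2·22) ≡ 11/21. 21⁻¹ ≡ 11 (mod 23) since 21·11 = 231 ≡ 1, so λ ≡ 11·11 ≡ 6.
  x = λ² - 0 - 0 = 36 - 0 ≡ 13; y = λ·(0 - 13) - 22 ≡ 15. → (13, 15)

(13, 15)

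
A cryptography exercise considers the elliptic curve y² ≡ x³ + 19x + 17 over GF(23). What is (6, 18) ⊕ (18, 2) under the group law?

(6, 18) + (18, 2). λ = (2 - 18)/(18 - 6) ≡ 7/12 mod 23. 12⁻¹ ≡ 2 (mod 23) since 12·2 = 24 ≡ 1, so λ ≡ 14.
  x = λ² - 6 - 18 = 196 - 24 ≡ 11; y = λ·(6 - 11) - 18 ≡ 4. → (11, 4)

(11, 4)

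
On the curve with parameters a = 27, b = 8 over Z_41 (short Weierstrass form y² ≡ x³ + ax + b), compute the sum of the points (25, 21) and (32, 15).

(9, 18)

(25, 21) + (32, 15). λ = (15 - 21)/(32 - 25) ≡ 35/7 mod 41. 7⁻¹ ≡ 6 (mod 41), so λ ≡ 5.
  x = λ² - 25 - 32 = 25 - 57 ≡ 9; y = λ·(25 - 9) - 21 ≡ 18. → (9, 18)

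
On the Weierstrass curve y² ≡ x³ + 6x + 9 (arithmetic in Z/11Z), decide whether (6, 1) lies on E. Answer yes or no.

y² = 1² ≡ 1; x³ + 6x + 9 = 261 ≡ 8 (mod 11). 1 ≠ 8.

no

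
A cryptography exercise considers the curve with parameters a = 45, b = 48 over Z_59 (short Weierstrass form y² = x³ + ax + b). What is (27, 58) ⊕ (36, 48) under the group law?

(22, 2)

(27, 58) + (36, 48). λ = (48 - 58)/(36 - 27) ≡ 49/9 mod 59. 9⁻¹ ≡ 46 (mod 59) since 9·46 = 414 ≡ 1, so λ ≡ 12.
  x = λ² - 27 - 36 = 144 - 63 ≡ 22; y = λ·(27 - 22) - 58 ≡ 2. → (22, 2)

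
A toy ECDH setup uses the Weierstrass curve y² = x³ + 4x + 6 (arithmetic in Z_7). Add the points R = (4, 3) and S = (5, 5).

(2, 1)

(4, 3) + (5, 5). λ = (5 - 3)/(5 - 4) ≡ 2/1 mod 7. 1⁻¹ ≡ 1 (mod 7) since 1·1 = 1 ≡ 1, so λ ≡ 2.
  x = λ² - 4 - 5 = 4 - 9 ≡ 2; y = λ·(4 - 2) - 3 ≡ 1. → (2, 1)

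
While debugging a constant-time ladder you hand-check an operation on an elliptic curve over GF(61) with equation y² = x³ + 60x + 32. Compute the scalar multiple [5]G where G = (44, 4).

Double-and-add on 5 = (101)₂. Start with G = (44, 4) for the leading 1-bit.
double: tangent at (44, 4): λ = (3·44² + 60)/(2·4) ≡ 12/8. 8⁻¹ ≡ 23 (mod 61) since 8·23 = 184 ≡ 1, so λ ≡ 12·23 ≡ 32.
  x = λ² - 44 - 44 = 1024 - 88 ≡ 21; y = λ·(44 - 21) - 4 ≡ 0. → (21, 0)
double: (21, 0) + (21, 0): same x and y₁ ≡ -y₂, so the sum is the point at infinity.
add G: the point at infinity + (44, 4) = (44, 4) (identity).

(44, 4)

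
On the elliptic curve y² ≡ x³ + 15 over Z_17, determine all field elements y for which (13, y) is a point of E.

6, 11

x³ + 0x + 15 = 2212 ≡ 2 (mod 17).
Square roots of 2 mod 17: 6 and 11 (since 6² = 36 ≡ 2).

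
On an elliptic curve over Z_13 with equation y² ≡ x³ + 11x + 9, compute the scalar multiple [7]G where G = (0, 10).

Double-and-add on 7 = (111)₂. Start with G = (0, 10) for the leading 1-bit.
double: tangent at (0, 10): λ = (3·0² + 11)/(2·10) ≡ 11/7. 7⁻¹ ≡ 2 (mod 13), so λ ≡ 11·2 ≡ 9.
  x = λ² - 0 - 0 = 81 - 0 ≡ 3; y = λ·(0 - 3) - 10 ≡ 2. → (3, 2)
add G: (3, 2) + (0, 10). λ = (10 - 2)/(0 - 3) ≡ 8/10 mod 13. 10⁻¹ ≡ 4 (mod 13), so λ ≡ 6.
  x = λ² - 3 - 0 = 36 - 3 ≡ 7; y = λ·(3 - 7) - 2 ≡ 0. → (7, 0)
double: (7, 0) + (7, 0): same x and y₁ ≡ -y₂, so the sum is 𝒪.
add G: 𝒪 + (0, 10) = (0, 10) (identity).

(0, 10)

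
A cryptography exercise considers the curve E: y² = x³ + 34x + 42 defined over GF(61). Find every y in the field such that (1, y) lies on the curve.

4, 57

x³ + 34x + 42 = 77 ≡ 16 (mod 61).
Square roots of 16 mod 61: 4 and 57 (since 4² = 16 ≡ 16).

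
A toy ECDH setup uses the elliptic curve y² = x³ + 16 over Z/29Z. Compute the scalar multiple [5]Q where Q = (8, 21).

(17, 12)

Repeated addition: build up to 5Q.
2Q: tangent at (8, 21): λ = (3·8² + 0)/(2·21) ≡ 18/13. 13⁻¹ ≡ 9 (mod 29) since 13·9 = 117 ≡ 1, so λ ≡ 18·9 ≡ 17.
  x = λ² - 8 - 8 = 289 - 16 ≡ 12; y = λ·(8 - 12) - 21 ≡ 27. → (12, 27)
3Q: (12, 27) + (8, 21). λ = (21 - 27)/(8 - 12) ≡ 23/25 mod 29. 25⁻¹ ≡ 7 (mod 29), so λ ≡ 16.
  x = λ² - 12 - 8 = 256 - 20 ≡ 4; y = λ·(12 - 4) - 27 ≡ 14. → (4, 14)
4Q: (4, 14) + (8, 21). λ = (21 - 14)/(8 - 4) ≡ 7/4 mod 29. 4⁻¹ ≡ 22 (mod 29), so λ ≡ 9.
  x = λ² - 4 - 8 = 81 - 12 ≡ 11; y = λ·(4 - 11) - 14 ≡ 10. → (11, 10)
5Q: (11, 10) + (8, 21). λ = (21 - 10)/(8 - 11) ≡ 11/26 mod 29. 26⁻¹ ≡ 19 (mod 29), so λ ≡ 6.
  x = λ² - 11 - 8 = 36 - 19 ≡ 17; y = λ·(11 - 17) - 10 ≡ 12. → (17, 12)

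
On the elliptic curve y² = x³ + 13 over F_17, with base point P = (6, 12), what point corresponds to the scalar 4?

(5, 11)

Double-and-add on 4 = (100)₂. Start with P = (6, 12) for the leading 1-bit.
double: tangent at (6, 12): λ = (3·6² + 0)/(2·12) ≡ 6/7. 7⁻¹ ≡ 5 (mod 17), so λ ≡ 6·5 ≡ 13.
  x = λ² - 6 - 6 = 169 - 12 ≡ 4; y = λ·(6 - 4) - 12 ≡ 14. → (4, 14)
double: tangent at (4, 14): λ = (3·4² + 0)/(2·14) ≡ 14/11. 11⁻¹ ≡ 14 (mod 17) since 11·14 = 154 ≡ 1, so λ ≡ 14·14 ≡ 9.
  x = λ² - 4 - 4 = 81 - 8 ≡ 5; y = λ·(4 - 5) - 14 ≡ 11. → (5, 11)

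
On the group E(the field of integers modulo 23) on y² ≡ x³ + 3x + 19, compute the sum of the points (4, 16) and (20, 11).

(4, 16) + (20, 11). λ = (11 - 16)/(20 - 4) ≡ 18/16 mod 23. 16⁻¹ ≡ 13 (mod 23) since 16·13 = 208 ≡ 1, so λ ≡ 4.
  x = λ² - 4 - 20 = 16 - 24 ≡ 15; y = λ·(4 - 15) - 16 ≡ 9. → (15, 9)

(15, 9)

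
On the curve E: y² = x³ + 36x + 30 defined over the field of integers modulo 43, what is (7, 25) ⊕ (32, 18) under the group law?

(7, 25) + (32, 18). λ = (18 - 25)/(32 - 7) ≡ 36/25 mod 43. 25⁻¹ ≡ 31 (mod 43), so λ ≡ 41.
  x = λ² - 7 - 32 = 1681 - 39 ≡ 8; y = λ·(7 - 8) - 25 ≡ 20. → (8, 20)

(8, 20)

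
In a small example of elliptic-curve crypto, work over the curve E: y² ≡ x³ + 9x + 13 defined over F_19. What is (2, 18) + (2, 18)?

tangent at (2, 18): λ = (3·2² + 9)/(2·18) ≡ 2/17. 17⁻¹ ≡ 9 (mod 19) since 17·9 = 153 ≡ 1, so λ ≡ 2·9 ≡ 18.
  x = λ² - 2 - 2 = 324 - 4 ≡ 16; y = λ·(2 - 16) - 18 ≡ 15. → (16, 15)

(16, 15)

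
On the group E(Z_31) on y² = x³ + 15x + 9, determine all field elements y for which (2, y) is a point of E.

4, 27

x³ + 15x + 9 = 47 ≡ 16 (mod 31).
Square roots of 16 mod 31: 4 and 27 (since 4² = 16 ≡ 16).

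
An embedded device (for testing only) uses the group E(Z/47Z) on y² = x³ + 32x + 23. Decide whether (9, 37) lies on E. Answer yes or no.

y² = 37² ≡ 6; x³ + 32x + 23 = 1040 ≡ 6 (mod 47). 6 = 6.

yes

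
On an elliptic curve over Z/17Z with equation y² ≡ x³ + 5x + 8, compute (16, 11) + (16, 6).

The two points share x = 16 and their y-coordinates satisfy 11 + 6 ≡ 0 (mod 17), so they are inverses. Their sum is O.

O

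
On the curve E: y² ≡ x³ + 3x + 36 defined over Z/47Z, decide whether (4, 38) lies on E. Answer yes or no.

no

y² = 38² ≡ 34; x³ + 3x + 36 = 112 ≡ 18 (mod 47). 34 ≠ 18.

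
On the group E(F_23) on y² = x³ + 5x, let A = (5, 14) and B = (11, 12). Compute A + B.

(2, 8)

(5, 14) + (11, 12). λ = (12 - 14)/(11 - 5) ≡ 21/6 mod 23. 6⁻¹ ≡ 4 (mod 23), so λ ≡ 15.
  x = λ² - 5 - 11 = 225 - 16 ≡ 2; y = λ·(5 - 2) - 14 ≡ 8. → (2, 8)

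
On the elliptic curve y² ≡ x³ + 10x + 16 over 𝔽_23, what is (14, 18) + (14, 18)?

tangent at (14, 18): λ = (3·14² + 10)/(2·18) ≡ 0/13. 13⁻¹ ≡ 16 (mod 23), so λ ≡ 0·16 ≡ 0.
  x = λ² - 14 - 14 = 0 - 28 ≡ 18; y = λ·(14 - 18) - 18 ≡ 5. → (18, 5)

(18, 5)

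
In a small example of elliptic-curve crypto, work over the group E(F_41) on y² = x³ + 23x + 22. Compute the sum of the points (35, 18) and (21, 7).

(35, 18) + (21, 7). λ = (7 - 18)/(21 - 35) ≡ 30/27 mod 41. 27⁻¹ ≡ 38 (mod 41), so λ ≡ 33.
  x = λ² - 35 - 21 = 1089 - 56 ≡ 8; y = λ·(35 - 8) - 18 ≡ 12. → (8, 12)

(8, 12)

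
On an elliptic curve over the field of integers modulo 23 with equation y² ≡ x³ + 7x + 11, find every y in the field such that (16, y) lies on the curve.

none

x³ + 7x + 11 = 4219 ≡ 10 (mod 23).
10 is a non-residue mod 23; no y exists.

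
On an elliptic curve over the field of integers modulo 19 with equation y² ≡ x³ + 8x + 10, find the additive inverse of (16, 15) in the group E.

(16, 4)

-(16, 15) = (16, -15 mod 19) = (16, 4).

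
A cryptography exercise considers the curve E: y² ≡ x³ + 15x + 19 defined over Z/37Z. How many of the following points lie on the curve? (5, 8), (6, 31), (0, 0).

0

(5, 8): 8² ≡ 27, rhs ≡ 34 → off.
(6, 31): 31² ≡ 36, rhs ≡ 29 → off.
(0, 0): 0² ≡ 0, rhs ≡ 19 → off.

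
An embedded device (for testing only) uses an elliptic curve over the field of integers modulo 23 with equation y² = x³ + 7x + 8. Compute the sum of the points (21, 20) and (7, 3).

(21, 3)

(21, 20) + (7, 3). λ = (3 - 20)/(7 - 21) ≡ 6/9 mod 23. 9⁻¹ ≡ 18 (mod 23), so λ ≡ 16.
  x = λ² - 21 - 7 = 256 - 28 ≡ 21; y = λ·(21 - 21) - 20 ≡ 3. → (21, 3)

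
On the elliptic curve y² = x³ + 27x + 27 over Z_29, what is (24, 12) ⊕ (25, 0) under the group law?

(24, 12) + (25, 0). λ = (0 - 12)/(25 - 24) ≡ 17/1 mod 29. 1⁻¹ ≡ 1 (mod 29), so λ ≡ 17.
  x = λ² - 24 - 25 = 289 - 49 ≡ 8; y = λ·(24 - 8) - 12 ≡ 28. → (8, 28)

(8, 28)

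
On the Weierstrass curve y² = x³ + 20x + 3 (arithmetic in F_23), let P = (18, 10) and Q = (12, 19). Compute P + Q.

(18, 10) + (12, 19). λ = (19 - 10)/(12 - 18) ≡ 9/17 mod 23. 17⁻¹ ≡ 19 (mod 23) since 17·19 = 323 ≡ 1, so λ ≡ 10.
  x = λ² - 18 - 12 = 100 - 30 ≡ 1; y = λ·(18 - 1) - 10 ≡ 22. → (1, 22)

(1, 22)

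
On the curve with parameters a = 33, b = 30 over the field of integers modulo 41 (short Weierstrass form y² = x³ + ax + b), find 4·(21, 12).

Write Q = (21, 12).
Repeated addition: build up to 4Q.
2Q: tangent at (21, 12): λ = (3·21² + 33)/(2·12) ≡ 3/24. 24⁻¹ ≡ 12 (mod 41), so λ ≡ 3·12 ≡ 36.
  x = λ² - 21 - 21 = 1296 - 42 ≡ 24; y = λ·(21 - 24) - 12 ≡ 3. → (24, 3)
3Q: (24, 3) + (21, 12). λ = (12 - 3)/(21 - 24) ≡ 9/38 mod 41. 38⁻¹ ≡ 27 (mod 41) since 38·27 = 1026 ≡ 1, so λ ≡ 38.
  x = λ² - 24 - 21 = 1444 - 45 ≡ 5; y = λ·(24 - 5) - 3 ≡ 22. → (5, 22)
4Q: (5, 22) + (21, 12). λ = (12 - 22)/(21 - 5) ≡ 31/16 mod 41. 16⁻¹ ≡ 18 (mod 41), so λ ≡ 25.
  x = λ² - 5 - 21 = 625 - 26 ≡ 25; y = λ·(5 - 25) - 22 ≡ 11. → (25, 11)

(25, 11)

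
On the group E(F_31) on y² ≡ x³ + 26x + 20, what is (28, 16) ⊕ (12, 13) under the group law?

(28, 16) + (12, 13). λ = (13 - 16)/(12 - 28) ≡ 28/15 mod 31. 15⁻¹ ≡ 29 (mod 31) since 15·29 = 435 ≡ 1, so λ ≡ 6.
  x = λ² - 28 - 12 = 36 - 40 ≡ 27; y = λ·(28 - 27) - 16 ≡ 21. → (27, 21)

(27, 21)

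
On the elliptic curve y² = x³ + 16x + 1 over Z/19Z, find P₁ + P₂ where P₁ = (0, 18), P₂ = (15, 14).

(5, 15)

(0, 18) + (15, 14). λ = (14 - 18)/(15 - 0) ≡ 15/15 mod 19. 15⁻¹ ≡ 14 (mod 19) since 15·14 = 210 ≡ 1, so λ ≡ 1.
  x = λ² - 0 - 15 = 1 - 15 ≡ 5; y = λ·(0 - 5) - 18 ≡ 15. → (5, 15)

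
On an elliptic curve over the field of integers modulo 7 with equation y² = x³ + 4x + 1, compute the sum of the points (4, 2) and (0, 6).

(4, 2) + (0, 6). λ = (6 - 2)/(0 - 4) ≡ 4/3 mod 7. 3⁻¹ ≡ 5 (mod 7) since 3·5 = 15 ≡ 1, so λ ≡ 6.
  x = λ² - 4 - 0 = 36 - 4 ≡ 4; y = λ·(4 - 4) - 2 ≡ 5. → (4, 5)

(4, 5)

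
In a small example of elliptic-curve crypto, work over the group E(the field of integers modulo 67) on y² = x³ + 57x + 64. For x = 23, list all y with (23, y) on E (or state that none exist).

x³ + 57x + 64 = 13542 ≡ 8 (mod 67).
8 is a non-residue mod 67; no y exists.

none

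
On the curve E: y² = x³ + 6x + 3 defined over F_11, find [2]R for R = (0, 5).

(3, 2)

tangent at (0, 5): λ = (3·0² + 6)/(2·5) ≡ 6/10. 10⁻¹ ≡ 10 (mod 11), so λ ≡ 6·10 ≡ 5.
  x = λ² - 0 - 0 = 25 - 0 ≡ 3; y = λ·(0 - 3) - 5 ≡ 2. → (3, 2)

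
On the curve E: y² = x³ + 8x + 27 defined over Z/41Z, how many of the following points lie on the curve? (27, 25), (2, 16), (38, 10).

(27, 25): 25² ≡ 10, rhs ≡ 0 → off.
(2, 16): 16² ≡ 10, rhs ≡ 10 → on.
(38, 10): 10² ≡ 18, rhs ≡ 17 → off.

1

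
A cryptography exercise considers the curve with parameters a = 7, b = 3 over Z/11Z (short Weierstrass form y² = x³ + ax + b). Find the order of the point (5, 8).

2P: tangent at (5, 8): λ = (3·5² + 7)/(2·8) ≡ 5/5. 5⁻¹ ≡ 9 (mod 11), so λ ≡ 5·9 ≡ 1.
  x = λ² - 5 - 5 = 1 - 10 ≡ 2; y = λ·(5 - 2) - 8 ≡ 6. → (2, 6)
3P: (2, 6) + (5, 8). λ = (8 - 6)/(5 - 2) ≡ 2/3 mod 11. 3⁻¹ ≡ 4 (mod 11), so λ ≡ 8.
  x = λ² - 2 - 5 = 64 - 7 ≡ 2; y = λ·(2 - 2) - 6 ≡ 5. → (2, 5)
4P: (2, 5) + (5, 8). λ = (8 - 5)/(5 - 2) ≡ 3/3 mod 11. 3⁻¹ ≡ 4 (mod 11) since 3·4 = 12 ≡ 1, so λ ≡ 1.
  x = λ² - 2 - 5 = 1 - 7 ≡ 5; y = λ·(2 - 5) - 5 ≡ 3. → (5, 3)
5P: (5, 3) + (5, 8): same x and y₁ ≡ -y₂, so the sum is O.
5P = O, so the order is 5.

5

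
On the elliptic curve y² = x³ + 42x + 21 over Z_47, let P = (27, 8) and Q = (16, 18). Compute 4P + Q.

(43, 20)

First 4P:
Repeated addition: build up to 4P.
2P: tangent at (27, 8): λ = (3·27² + 42)/(2·8) ≡ 20/16. 16⁻¹ ≡ 3 (mod 47), so λ ≡ 20·3 ≡ 13.
  x = λ² - 27 - 27 = 169 - 54 ≡ 21; y = λ·(27 - 21) - 8 ≡ 23. → (21, 23)
3P: (21, 23) + (27, 8). λ = (8 - 23)/(27 - 21) ≡ 32/6 mod 47. 6⁻¹ ≡ 8 (mod 47) since 6·8 = 48 ≡ 1, so λ ≡ 21.
  x = λ² - 21 - 27 = 441 - 48 ≡ 17; y = λ·(21 - 17) - 23 ≡ 14. → (17, 14)
4P: (17, 14) + (27, 8). λ = (8 - 14)/(27 - 17) ≡ 41/10 mod 47. 10⁻¹ ≡ 33 (mod 47) since 10·33 = 330 ≡ 1, so λ ≡ 37.
  x = λ² - 17 - 27 = 1369 - 44 ≡ 9; y = λ·(17 - 9) - 14 ≡ 0. → (9, 0)
4P = (9, 0).
Finally 4P + Q:
(9, 0) + (16, 18). λ = (18 - 0)/(16 - 9) ≡ 18/7 mod 47. 7⁻¹ ≡ 27 (mod 47) since 7·27 = 189 ≡ 1, so λ ≡ 16.
  x = λ² - 9 - 16 = 256 - 25 ≡ 43; y = λ·(9 - 43) - 0 ≡ 20. → (43, 20)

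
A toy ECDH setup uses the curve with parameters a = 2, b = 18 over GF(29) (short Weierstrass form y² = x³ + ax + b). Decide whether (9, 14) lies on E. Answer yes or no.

y² = 14² ≡ 22; x³ + 2x + 18 = 765 ≡ 11 (mod 29). 22 ≠ 11.

no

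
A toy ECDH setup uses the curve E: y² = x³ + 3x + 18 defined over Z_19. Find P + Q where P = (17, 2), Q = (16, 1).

(6, 9)

(17, 2) + (16, 1). λ = (1 - 2)/(16 - 17) ≡ 18/18 mod 19. 18⁻¹ ≡ 18 (mod 19), so λ ≡ 1.
  x = λ² - 17 - 16 = 1 - 33 ≡ 6; y = λ·(17 - 6) - 2 ≡ 9. → (6, 9)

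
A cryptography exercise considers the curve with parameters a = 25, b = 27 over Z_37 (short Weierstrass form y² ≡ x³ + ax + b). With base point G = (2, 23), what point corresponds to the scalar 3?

Repeated addition: build up to 3G.
2G: tangent at (2, 23): λ = (3·2² + 25)/(2·23) ≡ 0/9. 9⁻¹ ≡ 33 (mod 37), so λ ≡ 0·33 ≡ 0.
  x = λ² - 2 - 2 = 0 - 4 ≡ 33; y = λ·(2 - 33) - 23 ≡ 14. → (33, 14)
3G: (33, 14) + (2, 23). λ = (23 - 14)/(2 - 33) ≡ 9/6 mod 37. 6⁻¹ ≡ 31 (mod 37) since 6·31 = 186 ≡ 1, so λ ≡ 20.
  x = λ² - 33 - 2 = 400 - 35 ≡ 32; y = λ·(33 - 32) - 14 ≡ 6. → (32, 6)

(32, 6)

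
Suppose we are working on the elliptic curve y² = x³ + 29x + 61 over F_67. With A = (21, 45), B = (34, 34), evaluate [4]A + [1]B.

(13, 25)

First 4A:
Repeated addition: build up to 4A.
2A: tangent at (21, 45): λ = (3·21² + 29)/(2·45) ≡ 12/23. 23⁻¹ ≡ 35 (mod 67), so λ ≡ 12·35 ≡ 18.
  x = λ² - 21 - 21 = 324 - 42 ≡ 14; y = λ·(21 - 14) - 45 ≡ 14. → (14, 14)
3A: (14, 14) + (21, 45). λ = (45 - 14)/(21 - 14) ≡ 31/7 mod 67. 7⁻¹ ≡ 48 (mod 67), so λ ≡ 14.
  x = λ² - 14 - 21 = 196 - 35 ≡ 27; y = λ·(14 - 27) - 14 ≡ 5. → (27, 5)
4A: (27, 5) + (21, 45). λ = (45 - 5)/(21 - 27) ≡ 40/61 mod 67. 61⁻¹ ≡ 11 (mod 67), so λ ≡ 38.
  x = λ² - 27 - 21 = 1444 - 48 ≡ 56; y = λ·(27 - 56) - 5 ≡ 32. → (56, 32)
4A = (56, 32).
Finally 4A + B:
(56, 32) + (34, 34). λ = (34 - 32)/(34 - 56) ≡ 2/45 mod 67. 45⁻¹ ≡ 3 (mod 67), so λ ≡ 6.
  x = λ² - 56 - 34 = 36 - 90 ≡ 13; y = λ·(56 - 13) - 32 ≡ 25. → (13, 25)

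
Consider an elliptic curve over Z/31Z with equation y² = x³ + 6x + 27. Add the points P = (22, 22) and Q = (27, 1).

(22, 22) + (27, 1). λ = (1 - 22)/(27 - 22) ≡ 10/5 mod 31. 5⁻¹ ≡ 25 (mod 31), so λ ≡ 2.
  x = λ² - 22 - 27 = 4 - 49 ≡ 17; y = λ·(22 - 17) - 22 ≡ 19. → (17, 19)

(17, 19)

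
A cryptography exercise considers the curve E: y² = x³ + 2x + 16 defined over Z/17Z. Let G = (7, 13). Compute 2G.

(16, 8)

tangent at (7, 13): λ = (3·7² + 2)/(2·13) ≡ 13/9. 9⁻¹ ≡ 2 (mod 17) since 9·2 = 18 ≡ 1, so λ ≡ 13·2 ≡ 9.
  x = λ² - 7 - 7 = 81 - 14 ≡ 16; y = λ·(7 - 16) - 13 ≡ 8. → (16, 8)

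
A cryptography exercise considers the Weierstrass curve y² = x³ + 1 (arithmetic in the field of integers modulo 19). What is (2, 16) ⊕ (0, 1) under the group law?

(2, 3)

(2, 16) + (0, 1). λ = (1 - 16)/(0 - 2) ≡ 4/17 mod 19. 17⁻¹ ≡ 9 (mod 19), so λ ≡ 17.
  x = λ² - 2 - 0 = 289 - 2 ≡ 2; y = λ·(2 - 2) - 16 ≡ 3. → (2, 3)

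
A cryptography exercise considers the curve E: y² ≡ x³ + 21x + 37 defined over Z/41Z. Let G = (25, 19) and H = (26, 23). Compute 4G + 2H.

O

First 4G:
Repeated addition: build up to 4G.
2G: tangent at (25, 19): λ = (3·25² + 21)/(2·19) ≡ 10/38. 38⁻¹ ≡ 27 (mod 41), so λ ≡ 10·27 ≡ 24.
  x = λ² - 25 - 25 = 576 - 50 ≡ 34; y = λ·(25 - 34) - 19 ≡ 11. → (34, 11)
3G: (34, 11) + (25, 19). λ = (19 - 11)/(25 - 34) ≡ 8/32 mod 41. 32⁻¹ ≡ 9 (mod 41), so λ ≡ 31.
  x = λ² - 34 - 25 = 961 - 59 ≡ 0; y = λ·(34 - 0) - 11 ≡ 18. → (0, 18)
4G: (0, 18) + (25, 19). λ = (19 - 18)/(25 - 0) ≡ 1/25 mod 41. 25⁻¹ ≡ 23 (mod 41) since 25·23 = 575 ≡ 1, so λ ≡ 23.
  x = λ² - 0 - 25 = 529 - 25 ≡ 12; y = λ·(0 - 12) - 18 ≡ 34. → (12, 34)
4G = (12, 34).
Next 2H:
Repeated addition: build up to 2H.
2H: tangent at (26, 23): λ = (3·26² + 21)/(2·23) ≡ 40/5. 5⁻¹ ≡ 33 (mod 41), so λ ≡ 40·33 ≡ 8.
  x = λ² - 26 - 26 = 64 - 52 ≡ 12; y = λ·(26 - 12) - 23 ≡ 7. → (12, 7)
2H = (12, 7).
Finally 4G + 2H:
(12, 34) + (12, 7): same x and y₁ ≡ -y₂, so the sum is O.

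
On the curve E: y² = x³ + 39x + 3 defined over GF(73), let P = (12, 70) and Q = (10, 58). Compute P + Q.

(12, 70) + (10, 58). λ = (58 - 70)/(10 - 12) ≡ 61/71 mod 73. 71⁻¹ ≡ 36 (mod 73), so λ ≡ 6.
  x = λ² - 12 - 10 = 36 - 22 ≡ 14; y = λ·(12 - 14) - 70 ≡ 64. → (14, 64)

(14, 64)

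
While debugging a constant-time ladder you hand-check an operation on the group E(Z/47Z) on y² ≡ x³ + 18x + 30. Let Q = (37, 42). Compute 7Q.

(37, 5)

Repeated addition: build up to 7Q.
2Q: tangent at (37, 42): λ = (3·37² + 18)/(2·42) ≡ 36/37. 37⁻¹ ≡ 14 (mod 47), so λ ≡ 36·14 ≡ 34.
  x = λ² - 37 - 37 = 1156 - 74 ≡ 1; y = λ·(37 - 1) - 42 ≡ 7. → (1, 7)
3Q: (1, 7) + (37, 42). λ = (42 - 7)/(37 - 1) ≡ 35/36 mod 47. 36⁻¹ ≡ 17 (mod 47), so λ ≡ 31.
  x = λ² - 1 - 37 = 961 - 38 ≡ 30; y = λ·(1 - 30) - 7 ≡ 34. → (30, 34)
4Q: (30, 34) + (37, 42). λ = (42 - 34)/(37 - 30) ≡ 8/7 mod 47. 7⁻¹ ≡ 27 (mod 47), so λ ≡ 28.
  x = λ² - 30 - 37 = 784 - 67 ≡ 12; y = λ·(30 - 12) - 34 ≡ 0. → (12, 0)
5Q: (12, 0) + (37, 42). λ = (42 - 0)/(37 - 12) ≡ 42/25 mod 47. 25⁻¹ ≡ 32 (mod 47), so λ ≡ 28.
  x = λ² - 12 - 37 = 784 - 49 ≡ 30; y = λ·(12 - 30) - 0 ≡ 13. → (30, 13)
6Q: (30, 13) + (37, 42). λ = (42 - 13)/(37 - 30) ≡ 29/7 mod 47. 7⁻¹ ≡ 27 (mod 47) since 7·27 = 189 ≡ 1, so λ ≡ 31.
  x = λ² - 30 - 37 = 961 - 67 ≡ 1; y = λ·(30 - 1) - 13 ≡ 40. → (1, 40)
7Q: (1, 40) + (37, 42). λ = (42 - 40)/(37 - 1) ≡ 2/36 mod 47. 36⁻¹ ≡ 17 (mod 47), so λ ≡ 34.
  x = λ² - 1 - 37 = 1156 - 38 ≡ 37; y = λ·(1 - 37) - 40 ≡ 5. → (37, 5)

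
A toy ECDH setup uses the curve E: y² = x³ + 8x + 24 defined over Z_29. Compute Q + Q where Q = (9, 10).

(4, 2)

tangent at (9, 10): λ = (3·9² + 8)/(2·10) ≡ 19/20. 20⁻¹ ≡ 16 (mod 29), so λ ≡ 19·16 ≡ 14.
  x = λ² - 9 - 9 = 196 - 18 ≡ 4; y = λ·(9 - 4) - 10 ≡ 2. → (4, 2)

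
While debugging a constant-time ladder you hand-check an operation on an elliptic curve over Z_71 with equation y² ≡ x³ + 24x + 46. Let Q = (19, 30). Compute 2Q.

tangent at (19, 30): λ = (3·19² + 24)/(2·30) ≡ 42/60. 60⁻¹ ≡ 58 (mod 71) since 60·58 = 3480 ≡ 1, so λ ≡ 42·58 ≡ 22.
  x = λ² - 19 - 19 = 484 - 38 ≡ 20; y = λ·(19 - 20) - 30 ≡ 19. → (20, 19)

(20, 19)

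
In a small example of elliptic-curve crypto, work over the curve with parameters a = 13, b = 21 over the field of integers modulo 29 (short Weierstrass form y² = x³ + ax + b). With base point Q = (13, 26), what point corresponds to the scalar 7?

(11, 25)

Repeated addition: build up to 7Q.
2Q: tangent at (13, 26): λ = (3·13² + 13)/(2·26) ≡ 27/23. 23⁻¹ ≡ 24 (mod 29), so λ ≡ 27·24 ≡ 10.
  x = λ² - 13 - 13 = 100 - 26 ≡ 16; y = λ·(13 - 16) - 26 ≡ 2. → (16, 2)
3Q: (16, 2) + (13, 26). λ = (26 - 2)/(13 - 16) ≡ 24/26 mod 29. 26⁻¹ ≡ 19 (mod 29) since 26·19 = 494 ≡ 1, so λ ≡ 21.
  x = λ² - 16 - 13 = 441 - 29 ≡ 6; y = λ·(16 - 6) - 2 ≡ 5. → (6, 5)
4Q: (6, 5) + (13, 26). λ = (26 - 5)/(13 - 6) ≡ 21/7 mod 29. 7⁻¹ ≡ 25 (mod 29), so λ ≡ 3.
  x = λ² - 6 - 13 = 9 - 19 ≡ 19; y = λ·(6 - 19) - 5 ≡ 14. → (19, 14)
5Q: (19, 14) + (13, 26). λ = (26 - 14)/(13 - 19) ≡ 12/23 mod 29. 23⁻¹ ≡ 24 (mod 29), so λ ≡ 27.
  x = λ² - 19 - 13 = 729 - 32 ≡ 1; y = λ·(19 - 1) - 14 ≡ 8. → (1, 8)
6Q: (1, 8) + (13, 26). λ = (26 - 8)/(13 - 1) ≡ 18/12 mod 29. 12⁻¹ ≡ 17 (mod 29), so λ ≡ 16.
  x = λ² - 1 - 13 = 256 - 14 ≡ 10; y = λ·(1 - 10) - 8 ≡ 22. → (10, 22)
7Q: (10, 22) + (13, 26). λ = (26 - 22)/(13 - 10) ≡ 4/3 mod 29. 3⁻¹ ≡ 10 (mod 29), so λ ≡ 11.
  x = λ² - 10 - 13 = 121 - 23 ≡ 11; y = λ·(10 - 11) - 22 ≡ 25. → (11, 25)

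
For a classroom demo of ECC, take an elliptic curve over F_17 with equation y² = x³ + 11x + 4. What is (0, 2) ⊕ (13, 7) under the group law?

(0, 2) + (13, 7). λ = (7 - 2)/(13 - 0) ≡ 5/13 mod 17. 13⁻¹ ≡ 4 (mod 17), so λ ≡ 3.
  x = λ² - 0 - 13 = 9 - 13 ≡ 13; y = λ·(0 - 13) - 2 ≡ 10. → (13, 10)

(13, 10)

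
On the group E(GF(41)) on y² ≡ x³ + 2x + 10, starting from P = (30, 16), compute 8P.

Repeated addition: build up to 8P.
2P: tangent at (30, 16): λ = (3·30² + 2)/(2·16) ≡ 37/32. 32⁻¹ ≡ 9 (mod 41) since 32·9 = 288 ≡ 1, so λ ≡ 37·9 ≡ 5.
  x = λ² - 30 - 30 = 25 - 60 ≡ 6; y = λ·(30 - 6) - 16 ≡ 22. → (6, 22)
3P: (6, 22) + (30, 16). λ = (16 - 22)/(30 - 6) ≡ 35/24 mod 41. 24⁻¹ ≡ 12 (mod 41), so λ ≡ 10.
  x = λ² - 6 - 30 = 100 - 36 ≡ 23; y = λ·(6 - 23) - 22 ≡ 13. → (23, 13)
4P: (23, 13) + (30, 16). λ = (16 - 13)/(30 - 23) ≡ 3/7 mod 41. 7⁻¹ ≡ 6 (mod 41) since 7·6 = 42 ≡ 1, so λ ≡ 18.
  x = λ² - 23 - 30 = 324 - 53 ≡ 25; y = λ·(23 - 25) - 13 ≡ 33. → (25, 33)
5P: (25, 33) + (30, 16). λ = (16 - 33)/(30 - 25) ≡ 24/5 mod 41. 5⁻¹ ≡ 33 (mod 41), so λ ≡ 13.
  x = λ² - 25 - 30 = 169 - 55 ≡ 32; y = λ·(25 - 32) - 33 ≡ 40. → (32, 40)
6P: (32, 40) + (30, 16). λ = (16 - 40)/(30 - 32) ≡ 17/39 mod 41. 39⁻¹ ≡ 20 (mod 41) since 39·20 = 780 ≡ 1, so λ ≡ 12.
  x = λ² - 32 - 30 = 144 - 62 ≡ 0; y = λ·(32 - 0) - 40 ≡ 16. → (0, 16)
7P: (0, 16) + (30, 16). λ = (16 - 16)/(30 - 0) ≡ 0/30 mod 41. 30⁻¹ ≡ 26 (mod 41) since 30·26 = 780 ≡ 1, so λ ≡ 0.
  x = λ² - 0 - 30 = 0 - 30 ≡ 11; y = λ·(0 - 11) - 16 ≡ 25. → (11, 25)
8P: (11, 25) + (30, 16). λ = (16 - 25)/(30 - 11) ≡ 32/19 mod 41. 19⁻¹ ≡ 13 (mod 41), so λ ≡ 6.
  x = λ² - 11 - 30 = 36 - 41 ≡ 36; y = λ·(11 - 36) - 25 ≡ 30. → (36, 30)

(36, 30)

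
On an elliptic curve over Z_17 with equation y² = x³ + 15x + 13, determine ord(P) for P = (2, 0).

2P: (2, 0) + (2, 0): same x and y₁ ≡ -y₂, so the sum is the point at infinity.
2P = the point at infinity, so the order is 2.

2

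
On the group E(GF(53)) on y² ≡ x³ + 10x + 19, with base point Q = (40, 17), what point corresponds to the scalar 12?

Repeated addition: build up to 12Q.
2Q: tangent at (40, 17): λ = (3·40² + 10)/(2·17) ≡ 40/34. 34⁻¹ ≡ 39 (mod 53), so λ ≡ 40·39 ≡ 23.
  x = λ² - 40 - 40 = 529 - 80 ≡ 25; y = λ·(40 - 25) - 17 ≡ 10. → (25, 10)
3Q: (25, 10) + (40, 17). λ = (17 - 10)/(40 - 25) ≡ 7/15 mod 53. 15⁻¹ ≡ 46 (mod 53), so λ ≡ 4.
  x = λ² - 25 - 40 = 16 - 65 ≡ 4; y = λ·(25 - 4) - 10 ≡ 21. → (4, 21)
4Q: (4, 21) + (40, 17). λ = (17 - 21)/(40 - 4) ≡ 49/36 mod 53. 36⁻¹ ≡ 28 (mod 53) since 36·28 = 1008 ≡ 1, so λ ≡ 47.
  x = λ² - 4 - 40 = 2209 - 44 ≡ 45; y = λ·(4 - 45) - 21 ≡ 13. → (45, 13)
5Q: (45, 13) + (40, 17). λ = (17 - 13)/(40 - 45) ≡ 4/48 mod 53. 48⁻¹ ≡ 21 (mod 53), so λ ≡ 31.
  x = λ² - 45 - 40 = 961 - 85 ≡ 28; y = λ·(45 - 28) - 13 ≡ 37. → (28, 37)
6Q: (28, 37) + (40, 17). λ = (17 - 37)/(40 - 28) ≡ 33/12 mod 53. 12⁻¹ ≡ 31 (mod 53), so λ ≡ 16.
  x = λ² - 28 - 40 = 256 - 68 ≡ 29; y = λ·(28 - 29) - 37 ≡ 0. → (29, 0)
7Q: (29, 0) + (40, 17). λ = (17 - 0)/(40 - 29) ≡ 17/11 mod 53. 11⁻¹ ≡ 29 (mod 53) since 11·29 = 319 ≡ 1, so λ ≡ 16.
  x = λ² - 29 - 40 = 256 - 69 ≡ 28; y = λ·(29 - 28) - 0 ≡ 16. → (28, 16)
8Q: (28, 16) + (40, 17). λ = (17 - 16)/(40 - 28) ≡ 1/12 mod 53. 12⁻¹ ≡ 31 (mod 53), so λ ≡ 31.
  x = λ² - 28 - 40 = 961 - 68 ≡ 45; y = λ·(28 - 45) - 16 ≡ 40. → (45, 40)
9Q: (45, 40) + (40, 17). λ = (17 - 40)/(40 - 45) ≡ 30/48 mod 53. 48⁻¹ ≡ 21 (mod 53), so λ ≡ 47.
  x = λ² - 45 - 40 = 2209 - 85 ≡ 4; y = λ·(45 - 4) - 40 ≡ 32. → (4, 32)
10Q: (4, 32) + (40, 17). λ = (17 - 32)/(40 - 4) ≡ 38/36 mod 53. 36⁻¹ ≡ 28 (mod 53), so λ ≡ 4.
  x = λ² - 4 - 40 = 16 - 44 ≡ 25; y = λ·(4 - 25) - 32 ≡ 43. → (25, 43)
11Q: (25, 43) + (40, 17). λ = (17 - 43)/(40 - 25) ≡ 27/15 mod 53. 15⁻¹ ≡ 46 (mod 53) since 15·46 = 690 ≡ 1, so λ ≡ 23.
  x = λ² - 25 - 40 = 529 - 65 ≡ 40; y = λ·(25 - 40) - 43 ≡ 36. → (40, 36)
12Q: (40, 36) + (40, 17): same x and y₁ ≡ -y₂, so the sum is ∞.

O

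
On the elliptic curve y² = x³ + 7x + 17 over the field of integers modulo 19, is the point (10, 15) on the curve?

y² = 15² ≡ 16; x³ + 7x + 17 = 1087 ≡ 4 (mod 19). 16 ≠ 4.

no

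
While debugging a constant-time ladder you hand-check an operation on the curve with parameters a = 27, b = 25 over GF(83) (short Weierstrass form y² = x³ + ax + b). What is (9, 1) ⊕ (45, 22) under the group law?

(9, 1) + (45, 22). λ = (22 - 1)/(45 - 9) ≡ 21/36 mod 83. 36⁻¹ ≡ 30 (mod 83) since 36·30 = 1080 ≡ 1, so λ ≡ 49.
  x = λ² - 9 - 45 = 2401 - 54 ≡ 23; y = λ·(9 - 23) - 1 ≡ 60. → (23, 60)

(23, 60)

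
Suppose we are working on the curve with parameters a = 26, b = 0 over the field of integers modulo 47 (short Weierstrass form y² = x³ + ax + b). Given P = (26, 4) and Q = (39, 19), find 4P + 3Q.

(39, 19)

First 4P:
Repeated addition: build up to 4P.
2P: tangent at (26, 4): λ = (3·26² + 26)/(2·4) ≡ 33/8. 8⁻¹ ≡ 6 (mod 47), so λ ≡ 33·6 ≡ 10.
  x = λ² - 26 - 26 = 100 - 52 ≡ 1; y = λ·(26 - 1) - 4 ≡ 11. → (1, 11)
3P: (1, 11) + (26, 4). λ = (4 - 11)/(26 - 1) ≡ 40/25 mod 47. 25⁻¹ ≡ 32 (mod 47), so λ ≡ 11.
  x = λ² - 1 - 26 = 121 - 27 ≡ 0; y = λ·(1 - 0) - 11 ≡ 0. → (0, 0)
4P: (0, 0) + (26, 4). λ = (4 - 0)/(26 - 0) ≡ 4/26 mod 47. 26⁻¹ ≡ 38 (mod 47), so λ ≡ 11.
  x = λ² - 0 - 26 = 121 - 26 ≡ 1; y = λ·(0 - 1) - 0 ≡ 36. → (1, 36)
4P = (1, 36).
Next 3Q:
Repeated addition: build up to 3Q.
2Q: tangent at (39, 19): λ = (3·39² + 26)/(2·19) ≡ 30/38. 38⁻¹ ≡ 26 (mod 47), so λ ≡ 30·26 ≡ 28.
  x = λ² - 39 - 39 = 784 - 78 ≡ 1; y = λ·(39 - 1) - 19 ≡ 11. → (1, 11)
3Q: (1, 11) + (39, 19). λ = (19 - 11)/(39 - 1) ≡ 8/38 mod 47. 38⁻¹ ≡ 26 (mod 47), so λ ≡ 20.
  x = λ² - 1 - 39 = 400 - 40 ≡ 31; y = λ·(1 - 31) - 11 ≡ 0. → (31, 0)
3Q = (31, 0).
Finally 4P + 3Q:
(1, 36) + (31, 0). λ = (0 - 36)/(31 - 1) ≡ 11/30 mod 47. 30⁻¹ ≡ 11 (mod 47), so λ ≡ 27.
  x = λ² - 1 - 31 = 729 - 32 ≡ 39; y = λ·(1 - 39) - 36 ≡ 19. → (39, 19)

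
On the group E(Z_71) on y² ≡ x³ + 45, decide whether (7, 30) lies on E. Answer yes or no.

no

y² = 30² ≡ 48; x³ + 0x + 45 = 388 ≡ 33 (mod 71). 48 ≠ 33.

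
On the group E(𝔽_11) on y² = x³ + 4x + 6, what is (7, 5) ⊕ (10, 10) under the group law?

(9, 10)

(7, 5) + (10, 10). λ = (10 - 5)/(10 - 7) ≡ 5/3 mod 11. 3⁻¹ ≡ 4 (mod 11), so λ ≡ 9.
  x = λ² - 7 - 10 = 81 - 17 ≡ 9; y = λ·(7 - 9) - 5 ≡ 10. → (9, 10)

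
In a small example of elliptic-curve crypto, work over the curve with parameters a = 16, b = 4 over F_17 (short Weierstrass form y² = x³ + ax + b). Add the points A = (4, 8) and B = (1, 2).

(4, 8) + (1, 2). λ = (2 - 8)/(1 - 4) ≡ 11/14 mod 17. 14⁻¹ ≡ 11 (mod 17), so λ ≡ 2.
  x = λ² - 4 - 1 = 4 - 5 ≡ 16; y = λ·(4 - 16) - 8 ≡ 2. → (16, 2)

(16, 2)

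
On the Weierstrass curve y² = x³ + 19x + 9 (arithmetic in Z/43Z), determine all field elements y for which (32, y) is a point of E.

19, 24

x³ + 19x + 9 = 33385 ≡ 17 (mod 43).
Square roots of 17 mod 43: 19 and 24 (since 19² = 361 ≡ 17).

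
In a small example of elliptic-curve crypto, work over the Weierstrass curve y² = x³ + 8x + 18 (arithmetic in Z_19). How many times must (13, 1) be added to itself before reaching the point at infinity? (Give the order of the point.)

3

2P: tangent at (13, 1): λ = (3·13² + 8)/(2·1) ≡ 2/2. 2⁻¹ ≡ 10 (mod 19) since 2·10 = 20 ≡ 1, so λ ≡ 2·10 ≡ 1.
  x = λ² - 13 - 13 = 1 - 26 ≡ 13; y = λ·(13 - 13) - 1 ≡ 18. → (13, 18)
3P: (13, 18) + (13, 1): same x and y₁ ≡ -y₂, so the sum is the point at infinity.
3P = the point at infinity, so the order is 3.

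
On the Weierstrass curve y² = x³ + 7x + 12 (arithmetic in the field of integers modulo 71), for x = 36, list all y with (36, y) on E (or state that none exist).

x³ + 7x + 12 = 46920 ≡ 60 (mod 71).
Square roots of 60 mod 71: 29 and 42 (since 29² = 841 ≡ 60).

29, 42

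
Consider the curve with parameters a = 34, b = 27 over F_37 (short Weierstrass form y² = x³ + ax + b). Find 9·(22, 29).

Write Q = (22, 29).
Repeated addition: build up to 9Q.
2Q: tangent at (22, 29): λ = (3·22² + 34)/(2·29) ≡ 6/21. 21⁻¹ ≡ 30 (mod 37), so λ ≡ 6·30 ≡ 32.
  x = λ² - 22 - 22 = 1024 - 44 ≡ 18; y = λ·(22 - 18) - 29 ≡ 25. → (18, 25)
3Q: (18, 25) + (22, 29). λ = (29 - 25)/(22 - 18) ≡ 4/4 mod 37. 4⁻¹ ≡ 28 (mod 37) since 4·28 = 112 ≡ 1, so λ ≡ 1.
  x = λ² - 18 - 22 = 1 - 40 ≡ 35; y = λ·(18 - 35) - 25 ≡ 32. → (35, 32)
4Q: (35, 32) + (22, 29). λ = (29 - 32)/(22 - 35) ≡ 34/24 mod 37. 24⁻¹ ≡ 17 (mod 37) since 24·17 = 408 ≡ 1, so λ ≡ 23.
  x = λ² - 35 - 22 = 529 - 57 ≡ 28; y = λ·(35 - 28) - 32 ≡ 18. → (28, 18)
5Q: (28, 18) + (22, 29). λ = (29 - 18)/(22 - 28) ≡ 11/31 mod 37. 31⁻¹ ≡ 6 (mod 37), so λ ≡ 29.
  x = λ² - 28 - 22 = 841 - 50 ≡ 14; y = λ·(28 - 14) - 18 ≡ 18. → (14, 18)
6Q: (14, 18) + (22, 29). λ = (29 - 18)/(22 - 14) ≡ 11/8 mod 37. 8⁻¹ ≡ 14 (mod 37), so λ ≡ 6.
  x = λ² - 14 - 22 = 36 - 36 ≡ 0; y = λ·(14 - 0) - 18 ≡ 29. → (0, 29)
7Q: (0, 29) + (22, 29). λ = (29 - 29)/(22 - 0) ≡ 0/22 mod 37. 22⁻¹ ≡ 32 (mod 37) since 22·32 = 704 ≡ 1, so λ ≡ 0.
  x = λ² - 0 - 22 = 0 - 22 ≡ 15; y = λ·(0 - 15) - 29 ≡ 8. → (15, 8)
8Q: (15, 8) + (22, 29). λ = (29 - 8)/(22 - 15) ≡ 21/7 mod 37. 7⁻¹ ≡ 16 (mod 37), so λ ≡ 3.
  x = λ² - 15 - 22 = 9 - 37 ≡ 9; y = λ·(15 - 9) - 8 ≡ 10. → (9, 10)
9Q: (9, 10) + (22, 29). λ = (29 - 10)/(22 - 9) ≡ 19/13 mod 37. 13⁻¹ ≡ 20 (mod 37), so λ ≡ 10.
  x = λ² - 9 - 22 = 100 - 31 ≡ 32; y = λ·(9 - 32) - 10 ≡ 19. → (32, 19)

(32, 19)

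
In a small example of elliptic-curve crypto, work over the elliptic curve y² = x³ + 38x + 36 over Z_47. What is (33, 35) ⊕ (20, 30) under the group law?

(10, 10)

(33, 35) + (20, 30). λ = (30 - 35)/(20 - 33) ≡ 42/34 mod 47. 34⁻¹ ≡ 18 (mod 47), so λ ≡ 4.
  x = λ² - 33 - 20 = 16 - 53 ≡ 10; y = λ·(33 - 10) - 35 ≡ 10. → (10, 10)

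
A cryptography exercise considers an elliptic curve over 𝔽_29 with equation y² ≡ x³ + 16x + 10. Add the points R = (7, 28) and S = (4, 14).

(14, 7)

(7, 28) + (4, 14). λ = (14 - 28)/(4 - 7) ≡ 15/26 mod 29. 26⁻¹ ≡ 19 (mod 29) since 26·19 = 494 ≡ 1, so λ ≡ 24.
  x = λ² - 7 - 4 = 576 - 11 ≡ 14; y = λ·(7 - 14) - 28 ≡ 7. → (14, 7)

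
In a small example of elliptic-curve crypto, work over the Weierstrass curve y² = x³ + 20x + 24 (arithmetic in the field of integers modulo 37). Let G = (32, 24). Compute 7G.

(5, 29)

Repeated addition: build up to 7G.
2G: tangent at (32, 24): λ = (3·32² + 20)/(2·24) ≡ 21/11. 11⁻¹ ≡ 27 (mod 37), so λ ≡ 21·27 ≡ 12.
  x = λ² - 32 - 32 = 144 - 64 ≡ 6; y = λ·(32 - 6) - 24 ≡ 29. → (6, 29)
3G: (6, 29) + (32, 24). λ = (24 - 29)/(32 - 6) ≡ 32/26 mod 37. 26⁻¹ ≡ 10 (mod 37) since 26·10 = 260 ≡ 1, so λ ≡ 24.
  x = λ² - 6 - 32 = 576 - 38 ≡ 20; y = λ·(6 - 20) - 29 ≡ 5. → (20, 5)
4G: (20, 5) + (32, 24). λ = (24 - 5)/(32 - 20) ≡ 19/12 mod 37. 12⁻¹ ≡ 34 (mod 37) since 12·34 = 408 ≡ 1, so λ ≡ 17.
  x = λ² - 20 - 32 = 289 - 52 ≡ 15; y = λ·(20 - 15) - 5 ≡ 6. → (15, 6)
5G: (15, 6) + (32, 24). λ = (24 - 6)/(32 - 15) ≡ 18/17 mod 37. 17⁻¹ ≡ 24 (mod 37) since 17·24 = 408 ≡ 1, so λ ≡ 25.
  x = λ² - 15 - 32 = 625 - 47 ≡ 23; y = λ·(15 - 23) - 6 ≡ 16. → (23, 16)
6G: (23, 16) + (32, 24). λ = (24 - 16)/(32 - 23) ≡ 8/9 mod 37. 9⁻¹ ≡ 33 (mod 37), so λ ≡ 5.
  x = λ² - 23 - 32 = 25 - 55 ≡ 7; y = λ·(23 - 7) - 16 ≡ 27. → (7, 27)
7G: (7, 27) + (32, 24). λ = (24 - 27)/(32 - 7) ≡ 34/25 mod 37. 25⁻¹ ≡ 3 (mod 37), so λ ≡ 28.
  x = λ² - 7 - 32 = 784 - 39 ≡ 5; y = λ·(7 - 5) - 27 ≡ 29. → (5, 29)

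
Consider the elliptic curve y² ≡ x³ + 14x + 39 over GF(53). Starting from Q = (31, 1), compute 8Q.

(14, 45)

Double-and-add on 8 = (1000)₂. Start with Q = (31, 1) for the leading 1-bit.
double: tangent at (31, 1): λ = (3·31² + 14)/(2·1) ≡ 35/2. 2⁻¹ ≡ 27 (mod 53), so λ ≡ 35·27 ≡ 44.
  x = λ² - 31 - 31 = 1936 - 62 ≡ 19; y = λ·(31 - 19) - 1 ≡ 50. → (19, 50)
double: tangent at (19, 50): λ = (3·19² + 14)/(2·50) ≡ 37/47. 47⁻¹ ≡ 44 (mod 53), so λ ≡ 37·44 ≡ 38.
  x = λ² - 19 - 19 = 1444 - 38 ≡ 28; y = λ·(19 - 28) - 50 ≡ 32. → (28, 32)
double: tangent at (28, 32): λ = (3·28² + 14)/(2·32) ≡ 34/11. 11⁻¹ ≡ 29 (mod 53), so λ ≡ 34·29 ≡ 32.
  x = λ² - 28 - 28 = 1024 - 56 ≡ 14; y = λ·(28 - 14) - 32 ≡ 45. → (14, 45)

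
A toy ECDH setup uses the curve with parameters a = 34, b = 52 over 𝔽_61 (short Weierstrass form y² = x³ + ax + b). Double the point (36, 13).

(5, 46)

tangent at (36, 13): λ = (3·36² + 34)/(2·13) ≡ 18/26. 26⁻¹ ≡ 54 (mod 61), so λ ≡ 18·54 ≡ 57.
  x = λ² - 36 - 36 = 3249 - 72 ≡ 5; y = λ·(36 - 5) - 13 ≡ 46. → (5, 46)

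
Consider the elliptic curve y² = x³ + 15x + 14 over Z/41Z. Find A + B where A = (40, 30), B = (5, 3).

(40, 30) + (5, 3). λ = (3 - 30)/(5 - 40) ≡ 14/6 mod 41. 6⁻¹ ≡ 7 (mod 41) since 6·7 = 42 ≡ 1, so λ ≡ 16.
  x = λ² - 40 - 5 = 256 - 45 ≡ 6; y = λ·(40 - 6) - 30 ≡ 22. → (6, 22)

(6, 22)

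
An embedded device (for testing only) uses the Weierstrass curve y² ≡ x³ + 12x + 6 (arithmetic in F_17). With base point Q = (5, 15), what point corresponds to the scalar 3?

Repeated addition: build up to 3Q.
2Q: tangent at (5, 15): λ = (3·5² + 12)/(2·15) ≡ 2/13. 13⁻¹ ≡ 4 (mod 17) since 13·4 = 52 ≡ 1, so λ ≡ 2·4 ≡ 8.
  x = λ² - 5 - 5 = 64 - 10 ≡ 3; y = λ·(5 - 3) - 15 ≡ 1. → (3, 1)
3Q: (3, 1) + (5, 15). λ = (15 - 1)/(5 - 3) ≡ 14/2 mod 17. 2⁻¹ ≡ 9 (mod 17) since 2·9 = 18 ≡ 1, so λ ≡ 7.
  x = λ² - 3 - 5 = 49 - 8 ≡ 7; y = λ·(3 - 7) - 1 ≡ 5. → (7, 5)

(7, 5)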